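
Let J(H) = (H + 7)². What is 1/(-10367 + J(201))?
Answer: 1/32897 ≈ 3.0398e-5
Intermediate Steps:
J(H) = (7 + H)²
1/(-10367 + J(201)) = 1/(-10367 + (7 + 201)²) = 1/(-10367 + 208²) = 1/(-10367 + 43264) = 1/32897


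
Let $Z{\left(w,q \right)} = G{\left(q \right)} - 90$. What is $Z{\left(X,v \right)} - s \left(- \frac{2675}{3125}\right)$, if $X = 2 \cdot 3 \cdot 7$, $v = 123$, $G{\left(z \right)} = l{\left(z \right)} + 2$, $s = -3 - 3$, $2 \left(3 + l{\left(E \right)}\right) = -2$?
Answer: $- \frac{12142}{125} \approx -97.136$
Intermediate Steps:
$l{\left(E \right)} = -4$ ($l{\left(E \right)} = -3 + \frac{1}{2} \left(-2\right) = -3 - 1 = -4$)
$s = -6$
$G{\left(z \right)} = -2$ ($G{\left(z \right)} = -4 + 2 = -2$)
$X = 42$ ($X = 6 \cdot 7 = 42$)
$Z{\left(w,q \right)} = -92$ ($Z{\left(w,q \right)} = -2 - 90 = -92$)
$Z{\left(X,v \right)} - s \left(- \frac{2675}{3125}\right) = -92 - - 6 \left(- \frac{2675}{3125}\right) = -92 - - 6 \left(\left(-2675\right) \frac{1}{3125}\right) = -92 - \left(-6\right) \left(- \frac{107}{125}\right) = -92 - \frac{642}{125} = - \frac{12142}{125}$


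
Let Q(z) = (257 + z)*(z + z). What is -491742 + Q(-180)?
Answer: -519462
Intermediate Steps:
Q(z) = 2*z*(257 + z) (Q(z) = (257 + z)*(2*z) = 2*z*(257 + z))
-491742 + Q(-180) = -491742 + 2*(-180)*(257 - 180) = -491742 + 2*(-180)*77 = -491742 - 27720 = -519462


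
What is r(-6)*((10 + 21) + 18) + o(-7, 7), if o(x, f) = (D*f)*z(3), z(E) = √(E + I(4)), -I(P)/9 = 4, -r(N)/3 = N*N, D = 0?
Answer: -5292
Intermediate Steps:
r(N) = -3*N² (r(N) = -3*N*N = -3*N²)
I(P) = -36 (I(P) = -9*4 = -36)
z(E) = √(-36 + E) (z(E) = √(E - 36) = √(-36 + E))
o(x, f) = 0 (o(x, f) = (0*f)*√(-36 + 3) = 0*√(-33) = 0*(I*√33) = 0)
r(-6)*((10 + 21) + 18) + o(-7, 7) = (-3*(-6)²)*((10 + 21) + 18) + 0 = (-3*36)*(31 + 18) + 0 = -108*49 + 0 = -5292 + 0 = -5292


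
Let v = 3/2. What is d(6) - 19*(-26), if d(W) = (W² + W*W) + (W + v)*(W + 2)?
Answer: 626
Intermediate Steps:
v = 3/2 (v = 3*(½) = 3/2 ≈ 1.5000)
d(W) = 2*W² + (2 + W)*(3/2 + W) (d(W) = (W² + W*W) + (W + 3/2)*(W + 2) = (W² + W²) + (3/2 + W)*(2 + W) = 2*W² + (2 + W)*(3/2 + W))
d(6) - 19*(-26) = (3 + 3*6² + (7/2)*6) - 19*(-26) = (3 + 3*36 + 21) + 494 = (3 + 108 + 21) + 494 = 132 + 494 = 626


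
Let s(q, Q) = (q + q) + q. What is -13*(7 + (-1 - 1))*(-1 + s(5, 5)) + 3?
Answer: -907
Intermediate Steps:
s(q, Q) = 3*q (s(q, Q) = 2*q + q = 3*q)
-13*(7 + (-1 - 1))*(-1 + s(5, 5)) + 3 = -13*(7 + (-1 - 1))*(-1 + 3*5) + 3 = -13*(7 - 2)*(-1 + 15) + 3 = -65*14 + 3 = -13*70 + 3 = -910 + 3 = -907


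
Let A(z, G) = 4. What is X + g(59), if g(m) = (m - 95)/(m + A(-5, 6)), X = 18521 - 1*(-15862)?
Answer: 240677/7 ≈ 34382.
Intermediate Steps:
X = 34383 (X = 18521 + 15862 = 34383)
g(m) = (-95 + m)/(4 + m) (g(m) = (m - 95)/(m + 4) = (-95 + m)/(4 + m))
X + g(59) = 34383 + (-95 + 59)/(4 + 59) = 34383 - 36/63 = 34383 + (1/63)*(-36) = 34383 - 4/7 = 240677/7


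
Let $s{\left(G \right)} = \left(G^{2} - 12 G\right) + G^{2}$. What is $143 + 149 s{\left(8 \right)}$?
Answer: $4911$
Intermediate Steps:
$s{\left(G \right)} = - 12 G + 2 G^{2}$
$143 + 149 s{\left(8 \right)} = 143 + 149 \cdot 2 \cdot 8 \left(-6 + 8\right) = 143 + 149 \cdot 2 \cdot 8 \cdot 2 = 143 + 149 \cdot 32 = 143 + 4768 = 4911$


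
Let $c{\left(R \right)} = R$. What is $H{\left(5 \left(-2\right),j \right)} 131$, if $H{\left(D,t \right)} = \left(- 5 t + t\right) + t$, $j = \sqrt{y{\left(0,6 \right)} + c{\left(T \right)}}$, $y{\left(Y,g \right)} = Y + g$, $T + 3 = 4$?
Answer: $- 393 \sqrt{7} \approx -1039.8$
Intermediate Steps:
$T = 1$ ($T = -3 + 4 = 1$)
$j = \sqrt{7}$ ($j = \sqrt{\left(0 + 6\right) + 1} = \sqrt{6 + 1} = \sqrt{7} \approx 2.6458$)
$H{\left(D,t \right)} = - 3 t$ ($H{\left(D,t \right)} = - 4 t + t = - 3 t$)
$H{\left(5 \left(-2\right),j \right)} 131 = - 3 \sqrt{7} \cdot 131 = - 393 \sqrt{7}$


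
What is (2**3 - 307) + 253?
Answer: -46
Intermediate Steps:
(2**3 - 307) + 253 = (8 - 307) + 253 = -299 + 253 = -46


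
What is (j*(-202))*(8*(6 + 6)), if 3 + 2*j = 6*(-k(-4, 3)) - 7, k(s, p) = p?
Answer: 271488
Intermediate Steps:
j = -14 (j = -3/2 + (6*(-1*3) - 7)/2 = -3/2 + (6*(-3) - 7)/2 = -3/2 + (-18 - 7)/2 = -3/2 + (1/2)*(-25) = -3/2 - 25/2 = -14)
(j*(-202))*(8*(6 + 6)) = (-14*(-202))*(8*(6 + 6)) = 2828*(8*12) = 2828*96 = 271488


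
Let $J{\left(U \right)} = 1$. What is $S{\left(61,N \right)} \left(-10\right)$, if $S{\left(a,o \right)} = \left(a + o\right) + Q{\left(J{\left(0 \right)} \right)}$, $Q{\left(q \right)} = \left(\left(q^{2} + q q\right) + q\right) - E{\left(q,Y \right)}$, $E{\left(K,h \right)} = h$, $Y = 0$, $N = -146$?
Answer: $820$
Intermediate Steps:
$Q{\left(q \right)} = q + 2 q^{2}$ ($Q{\left(q \right)} = \left(\left(q^{2} + q q\right) + q\right) - 0 = \left(\left(q^{2} + q^{2}\right) + q\right) + 0 = \left(2 q^{2} + q\right) + 0 = \left(q + 2 q^{2}\right) + 0 = q + 2 q^{2}$)
$S{\left(a,o \right)} = 3 + a + o$ ($S{\left(a,o \right)} = \left(a + o\right) + 1 \left(1 + 2 \cdot 1\right) = \left(a + o\right) + 1 \left(1 + 2\right) = \left(a + o\right) + 1 \cdot 3 = \left(a + o\right) + 3 = 3 + a + o$)
$S{\left(61,N \right)} \left(-10\right) = \left(3 + 61 - 146\right) \left(-10\right) = \left(-82\right) \left(-10\right) = 820$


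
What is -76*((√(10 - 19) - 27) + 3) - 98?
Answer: 1726 - 228*I ≈ 1726.0 - 228.0*I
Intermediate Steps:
-76*((√(10 - 19) - 27) + 3) - 98 = -76*((√(-9) - 27) + 3) - 98 = -76*((3*I - 27) + 3) - 98 = -76*((-27 + 3*I) + 3) - 98 = -76*(-24 + 3*I) - 98 = (1824 - 228*I) - 98 = 1726 - 228*I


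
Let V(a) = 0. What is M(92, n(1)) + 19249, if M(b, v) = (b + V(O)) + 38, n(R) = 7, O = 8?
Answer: 19379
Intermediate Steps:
M(b, v) = 38 + b (M(b, v) = (b + 0) + 38 = b + 38 = 38 + b)
M(92, n(1)) + 19249 = (38 + 92) + 19249 = 130 + 19249 = 19379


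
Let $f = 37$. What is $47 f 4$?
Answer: $6956$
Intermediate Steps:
$47 f 4 = 47 \cdot 37 \cdot 4 = 1739 \cdot 4 = 6956$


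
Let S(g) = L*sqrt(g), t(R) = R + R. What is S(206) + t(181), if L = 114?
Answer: 362 + 114*sqrt(206) ≈ 1998.2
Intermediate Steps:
t(R) = 2*R
S(g) = 114*sqrt(g)
S(206) + t(181) = 114*sqrt(206) + 2*181 = 114*sqrt(206) + 362 = 362 + 114*sqrt(206)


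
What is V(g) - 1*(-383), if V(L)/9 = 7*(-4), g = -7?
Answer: 131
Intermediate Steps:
V(L) = -252 (V(L) = 9*(7*(-4)) = 9*(-28) = -252)
V(g) - 1*(-383) = -252 - 1*(-383) = -252 + 383 = 131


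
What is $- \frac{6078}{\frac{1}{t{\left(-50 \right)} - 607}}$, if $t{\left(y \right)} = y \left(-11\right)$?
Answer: $346446$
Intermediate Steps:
$t{\left(y \right)} = - 11 y$
$- \frac{6078}{\frac{1}{t{\left(-50 \right)} - 607}} = - \frac{6078}{\frac{1}{\left(-11\right) \left(-50\right) - 607}} = - \frac{6078}{\frac{1}{550 - 607}} = - \frac{6078}{\frac{1}{-57}} = - \frac{6078}{- \frac{1}{57}} = \left(-6078\right) \left(-57\right) = 346446$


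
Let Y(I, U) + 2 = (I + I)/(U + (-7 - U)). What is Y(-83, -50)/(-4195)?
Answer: -152/29365 ≈ -0.0051762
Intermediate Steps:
Y(I, U) = -2 - 2*I/7 (Y(I, U) = -2 + (I + I)/(U + (-7 - U)) = -2 + (2*I)/(-7) = -2 + (2*I)*(-⅐) = -2 - 2*I/7)
Y(-83, -50)/(-4195) = (-2 - 2/7*(-83))/(-4195) = (-2 + 166/7)*(-1/4195) = (152/7)*(-1/4195) = -152/29365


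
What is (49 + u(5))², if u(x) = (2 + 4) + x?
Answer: 3600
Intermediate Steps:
u(x) = 6 + x
(49 + u(5))² = (49 + (6 + 5))² = (49 + 11)² = 60² = 3600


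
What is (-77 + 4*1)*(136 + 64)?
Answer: -14600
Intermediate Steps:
(-77 + 4*1)*(136 + 64) = (-77 + 4)*200 = -73*200 = -14600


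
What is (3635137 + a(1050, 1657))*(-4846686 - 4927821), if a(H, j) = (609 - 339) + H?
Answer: -35544574401699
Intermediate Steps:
a(H, j) = 270 + H
(3635137 + a(1050, 1657))*(-4846686 - 4927821) = (3635137 + (270 + 1050))*(-4846686 - 4927821) = (3635137 + 1320)*(-9774507) = 3636457*(-9774507) = -35544574401699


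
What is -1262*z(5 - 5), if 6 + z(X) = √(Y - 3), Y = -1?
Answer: 7572 - 2524*I ≈ 7572.0 - 2524.0*I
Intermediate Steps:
z(X) = -6 + 2*I (z(X) = -6 + √(-1 - 3) = -6 + √(-4) = -6 + 2*I)
-1262*z(5 - 5) = -1262*(-6 + 2*I) = 7572 - 2524*I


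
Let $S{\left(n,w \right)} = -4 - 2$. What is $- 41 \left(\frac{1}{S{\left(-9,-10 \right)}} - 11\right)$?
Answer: $\frac{2747}{6} \approx 457.83$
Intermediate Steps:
$S{\left(n,w \right)} = -6$ ($S{\left(n,w \right)} = -4 - 2 = -6$)
$- 41 \left(\frac{1}{S{\left(-9,-10 \right)}} - 11\right) = - 41 \left(\frac{1}{-6} - 11\right) = - 41 \left(- \frac{1}{6} - 11\right) = \left(-41\right) \left(- \frac{67}{6}\right) = \frac{2747}{6}$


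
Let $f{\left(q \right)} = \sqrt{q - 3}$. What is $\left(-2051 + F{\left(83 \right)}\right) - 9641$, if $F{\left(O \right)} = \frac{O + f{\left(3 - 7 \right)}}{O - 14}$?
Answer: $- \frac{806665}{69} + \frac{i \sqrt{7}}{69} \approx -11691.0 + 0.038344 i$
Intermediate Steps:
$f{\left(q \right)} = \sqrt{-3 + q}$
$F{\left(O \right)} = \frac{O + i \sqrt{7}}{-14 + O}$ ($F{\left(O \right)} = \frac{O + \sqrt{-3 + \left(3 - 7\right)}}{O - 14} = \frac{O + \sqrt{-3 + \left(3 - 7\right)}}{-14 + O} = \frac{O + \sqrt{-3 - 4}}{-14 + O} = \frac{O + \sqrt{-7}}{-14 + O} = \frac{O + i \sqrt{7}}{-14 + O}$)
$\left(-2051 + F{\left(83 \right)}\right) - 9641 = \left(-2051 + \frac{83 + i \sqrt{7}}{-14 + 83}\right) - 9641 = \left(-2051 + \frac{83 + i \sqrt{7}}{69}\right) - 9641 = \left(-2051 + \left(\frac{83}{69} + \frac{i \sqrt{7}}{69}\right)\right) - 9641 = \left(- \frac{141436}{69} + \frac{i \sqrt{7}}{69}\right) - 9641 = - \frac{806665}{69} + \frac{i \sqrt{7}}{69}$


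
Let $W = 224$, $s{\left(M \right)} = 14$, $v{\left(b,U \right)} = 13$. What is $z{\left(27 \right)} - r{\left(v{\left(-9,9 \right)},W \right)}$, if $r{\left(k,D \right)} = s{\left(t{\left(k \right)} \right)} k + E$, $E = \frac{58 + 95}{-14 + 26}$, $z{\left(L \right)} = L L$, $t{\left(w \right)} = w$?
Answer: $\frac{2137}{4} \approx 534.25$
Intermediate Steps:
$z{\left(L \right)} = L^{2}$
$E = \frac{51}{4}$ ($E = \frac{153}{12} = 153 \cdot \frac{1}{12} = \frac{51}{4} \approx 12.75$)
$r{\left(k,D \right)} = \frac{51}{4} + 14 k$ ($r{\left(k,D \right)} = 14 k + \frac{51}{4} = \frac{51}{4} + 14 k$)
$z{\left(27 \right)} - r{\left(v{\left(-9,9 \right)},W \right)} = 27^{2} - \left(\frac{51}{4} + 14 \cdot 13\right) = 729 - \left(\frac{51}{4} + 182\right) = 729 - \frac{779}{4} = \frac{2137}{4}$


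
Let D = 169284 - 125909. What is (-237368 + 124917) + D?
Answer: -69076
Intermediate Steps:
D = 43375
(-237368 + 124917) + D = (-237368 + 124917) + 43375 = -112451 + 43375 = -69076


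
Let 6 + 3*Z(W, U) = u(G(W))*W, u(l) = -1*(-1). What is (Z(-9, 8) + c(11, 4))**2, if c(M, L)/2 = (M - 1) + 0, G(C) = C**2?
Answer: 225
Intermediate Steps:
u(l) = 1
c(M, L) = -2 + 2*M (c(M, L) = 2*((M - 1) + 0) = 2*((-1 + M) + 0) = 2*(-1 + M) = -2 + 2*M)
Z(W, U) = -2 + W/3 (Z(W, U) = -2 + (1*W)/3 = -2 + W/3)
(Z(-9, 8) + c(11, 4))**2 = ((-2 + (1/3)*(-9)) + (-2 + 2*11))**2 = ((-2 - 3) + (-2 + 22))**2 = (-5 + 20)**2 = 15**2 = 225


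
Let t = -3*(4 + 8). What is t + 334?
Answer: 298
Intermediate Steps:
t = -36 (t = -3*12 = -36)
t + 334 = -36 + 334 = 298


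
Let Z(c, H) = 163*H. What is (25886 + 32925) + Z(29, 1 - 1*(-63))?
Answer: 69243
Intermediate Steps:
(25886 + 32925) + Z(29, 1 - 1*(-63)) = (25886 + 32925) + 163*(1 - 1*(-63)) = 58811 + 163*(1 + 63) = 58811 + 163*64 = 58811 + 10432 = 69243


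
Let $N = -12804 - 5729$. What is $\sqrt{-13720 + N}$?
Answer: $i \sqrt{32253} \approx 179.59 i$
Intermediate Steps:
$N = -18533$ ($N = -12804 - 5729 = -18533$)
$\sqrt{-13720 + N} = \sqrt{-13720 - 18533} = \sqrt{-32253} = i \sqrt{32253}$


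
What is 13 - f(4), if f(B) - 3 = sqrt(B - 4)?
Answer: 10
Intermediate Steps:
f(B) = 3 + sqrt(-4 + B) (f(B) = 3 + sqrt(B - 4) = 3 + sqrt(-4 + B))
13 - f(4) = 13 - (3 + sqrt(-4 + 4)) = 13 - (3 + sqrt(0)) = 13 - (3 + 0) = 13 - 1*3 = 13 - 3 = 10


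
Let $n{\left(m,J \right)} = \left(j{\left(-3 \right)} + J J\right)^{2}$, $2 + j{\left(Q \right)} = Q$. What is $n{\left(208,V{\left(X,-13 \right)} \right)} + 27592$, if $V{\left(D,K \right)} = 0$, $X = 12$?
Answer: $27617$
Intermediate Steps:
$j{\left(Q \right)} = -2 + Q$
$n{\left(m,J \right)} = \left(-5 + J^{2}\right)^{2}$ ($n{\left(m,J \right)} = \left(\left(-2 - 3\right) + J J\right)^{2} = \left(-5 + J^{2}\right)^{2}$)
$n{\left(208,V{\left(X,-13 \right)} \right)} + 27592 = \left(-5 + 0^{2}\right)^{2} + 27592 = \left(-5 + 0\right)^{2} + 27592 = \left(-5\right)^{2} + 27592 = 25 + 27592 = 27617$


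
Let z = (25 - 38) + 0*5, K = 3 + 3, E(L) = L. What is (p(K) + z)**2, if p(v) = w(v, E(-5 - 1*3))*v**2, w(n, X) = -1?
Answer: 2401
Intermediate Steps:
K = 6
p(v) = -v**2
z = -13 (z = -13 + 0 = -13)
(p(K) + z)**2 = (-1*6**2 - 13)**2 = (-1*36 - 13)**2 = (-36 - 13)**2 = (-49)**2 = 2401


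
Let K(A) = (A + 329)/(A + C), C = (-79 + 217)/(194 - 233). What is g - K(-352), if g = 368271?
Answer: 1702148263/4622 ≈ 3.6827e+5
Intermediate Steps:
C = -46/13 (C = 138/(-39) = 138*(-1/39) = -46/13 ≈ -3.5385)
K(A) = (329 + A)/(-46/13 + A) (K(A) = (A + 329)/(A - 46/13) = (329 + A)/(-46/13 + A))
g - K(-352) = 368271 - 13*(329 - 352)/(-46 + 13*(-352)) = 368271 - 13*(-23)/(-46 - 4576) = 368271 - 13*(-23)/(-4622) = 368271 - 13*(-1)*(-23)/4622 = 368271 - 1*299/4622 = 368271 - 299/4622 = 1702148263/4622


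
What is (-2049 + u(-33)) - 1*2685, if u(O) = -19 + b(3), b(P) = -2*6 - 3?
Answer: -4768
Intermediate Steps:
b(P) = -15 (b(P) = -12 - 3 = -15)
u(O) = -34 (u(O) = -19 - 15 = -34)
(-2049 + u(-33)) - 1*2685 = (-2049 - 34) - 1*2685 = -2083 - 2685 = -4768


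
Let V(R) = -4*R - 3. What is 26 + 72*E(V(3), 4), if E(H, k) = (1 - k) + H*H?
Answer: 16010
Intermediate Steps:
V(R) = -3 - 4*R
E(H, k) = 1 + H² - k (E(H, k) = (1 - k) + H² = 1 + H² - k)
26 + 72*E(V(3), 4) = 26 + 72*(1 + (-3 - 4*3)² - 1*4) = 26 + 72*(1 + (-3 - 12)² - 4) = 26 + 72*(1 + (-15)² - 4) = 26 + 72*(1 + 225 - 4) = 26 + 72*222 = 26 + 15984 = 16010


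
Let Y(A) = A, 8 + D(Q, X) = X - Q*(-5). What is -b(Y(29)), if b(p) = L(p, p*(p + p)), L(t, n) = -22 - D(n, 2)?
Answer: 8426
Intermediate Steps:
D(Q, X) = -8 + X + 5*Q (D(Q, X) = -8 + (X - Q*(-5)) = -8 + (X - (-5)*Q) = -8 + (X + 5*Q) = -8 + X + 5*Q)
L(t, n) = -16 - 5*n (L(t, n) = -22 - (-8 + 2 + 5*n) = -22 - (-6 + 5*n) = -22 + (6 - 5*n) = -16 - 5*n)
b(p) = -16 - 10*p² (b(p) = -16 - 5*p*(p + p) = -16 - 5*p*2*p = -16 - 10*p²)
-b(Y(29)) = -(-16 - 10*29²) = -(-16 - 10*841) = -(-16 - 8410) = -1*(-8426) = 8426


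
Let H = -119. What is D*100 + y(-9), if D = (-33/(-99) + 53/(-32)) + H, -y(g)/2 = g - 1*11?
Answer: -287815/24 ≈ -11992.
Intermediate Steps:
y(g) = 22 - 2*g (y(g) = -2*(g - 1*11) = -2*(g - 11) = -2*(-11 + g) = 22 - 2*g)
D = -11551/96 (D = (-33/(-99) + 53/(-32)) - 119 = (-33*(-1/99) + 53*(-1/32)) - 119 = (⅓ - 53/32) - 119 = -127/96 - 119 = -11551/96 ≈ -120.32)
D*100 + y(-9) = -11551/96*100 + (22 - 2*(-9)) = -288775/24 + (22 + 18) = -288775/24 + 40 = -287815/24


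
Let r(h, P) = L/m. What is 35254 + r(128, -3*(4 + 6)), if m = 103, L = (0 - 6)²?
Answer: 3631198/103 ≈ 35254.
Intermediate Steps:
L = 36 (L = (-6)² = 36)
r(h, P) = 36/103
35254 + r(128, -3*(4 + 6)) = 35254 + 36/103 = 3631198/103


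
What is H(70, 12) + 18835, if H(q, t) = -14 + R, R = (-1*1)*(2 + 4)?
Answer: 18815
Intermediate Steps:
R = -6 (R = -1*6 = -6)
H(q, t) = -20 (H(q, t) = -14 - 6 = -20)
H(70, 12) + 18835 = -20 + 18835 = 18815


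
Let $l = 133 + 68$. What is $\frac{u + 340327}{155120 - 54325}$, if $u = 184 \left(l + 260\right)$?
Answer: $\frac{425151}{100795} \approx 4.218$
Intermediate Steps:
$l = 201$
$u = 84824$ ($u = 184 \left(201 + 260\right) = 184 \cdot 461 = 84824$)
$\frac{u + 340327}{155120 - 54325} = \frac{84824 + 340327}{155120 - 54325} = \frac{425151}{100795}$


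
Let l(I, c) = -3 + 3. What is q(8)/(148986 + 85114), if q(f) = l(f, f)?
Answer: 0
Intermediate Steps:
l(I, c) = 0
q(f) = 0
q(8)/(148986 + 85114) = 0/(148986 + 85114) = 0/234100 = (1/234100)*0 = 0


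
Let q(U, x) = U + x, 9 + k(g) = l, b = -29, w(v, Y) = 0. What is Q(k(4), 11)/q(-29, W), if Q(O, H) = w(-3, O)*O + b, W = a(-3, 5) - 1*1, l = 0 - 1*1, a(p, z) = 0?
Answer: 29/30 ≈ 0.96667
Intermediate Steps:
l = -1 (l = 0 - 1 = -1)
k(g) = -10 (k(g) = -9 - 1 = -10)
W = -1 (W = 0 - 1*1 = 0 - 1 = -1)
Q(O, H) = -29 (Q(O, H) = 0*O - 29 = 0 - 29 = -29)
Q(k(4), 11)/q(-29, W) = -29/(-29 - 1) = -29/(-30) = -29*(-1/30) = 29/30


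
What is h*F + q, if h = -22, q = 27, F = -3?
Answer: 93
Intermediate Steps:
h*F + q = -22*(-3) + 27 = 66 + 27 = 93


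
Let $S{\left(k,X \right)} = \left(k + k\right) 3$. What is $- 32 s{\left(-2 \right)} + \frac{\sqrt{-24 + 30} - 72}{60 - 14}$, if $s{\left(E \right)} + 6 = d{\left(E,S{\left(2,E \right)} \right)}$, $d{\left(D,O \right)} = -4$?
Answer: $\frac{7324}{23} + \frac{\sqrt{6}}{46} \approx 318.49$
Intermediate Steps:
$S{\left(k,X \right)} = 6 k$ ($S{\left(k,X \right)} = 2 k 3 = 6 k$)
$s{\left(E \right)} = -10$ ($s{\left(E \right)} = -6 - 4 = -10$)
$- 32 s{\left(-2 \right)} + \frac{\sqrt{-24 + 30} - 72}{60 - 14} = \left(-32\right) \left(-10\right) + \frac{\sqrt{-24 + 30} - 72}{60 - 14} = 320 + \frac{\sqrt{6} - 72}{46} = 320 + \left(-72 + \sqrt{6}\right) \frac{1}{46} = 320 - \left(\frac{36}{23} - \frac{\sqrt{6}}{46}\right) = \frac{7324}{23} + \frac{\sqrt{6}}{46}$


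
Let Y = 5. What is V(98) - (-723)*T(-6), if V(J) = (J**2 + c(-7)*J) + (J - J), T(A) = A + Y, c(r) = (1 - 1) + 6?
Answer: 9469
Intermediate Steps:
c(r) = 6 (c(r) = 0 + 6 = 6)
T(A) = 5 + A (T(A) = A + 5 = 5 + A)
V(J) = J**2 + 6*J (V(J) = (J**2 + 6*J) + (J - J) = (J**2 + 6*J) + 0 = J**2 + 6*J)
V(98) - (-723)*T(-6) = 98*(6 + 98) - (-723)*(5 - 6) = 98*104 - (-723)*(-1) = 10192 - 1*723 = 10192 - 723 = 9469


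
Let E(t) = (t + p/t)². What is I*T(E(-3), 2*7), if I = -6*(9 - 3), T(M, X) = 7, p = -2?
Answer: -252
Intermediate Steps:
E(t) = (t - 2/t)²
I = -36 (I = -6*6 = -36)
I*T(E(-3), 2*7) = -36*7 = -252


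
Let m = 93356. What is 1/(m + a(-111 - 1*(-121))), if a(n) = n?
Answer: 1/93366 ≈ 1.0711e-5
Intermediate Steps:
1/(m + a(-111 - 1*(-121))) = 1/(93356 + (-111 - 1*(-121))) = 1/(93356 + (-111 + 121)) = 1/(93356 + 10) = 1/93366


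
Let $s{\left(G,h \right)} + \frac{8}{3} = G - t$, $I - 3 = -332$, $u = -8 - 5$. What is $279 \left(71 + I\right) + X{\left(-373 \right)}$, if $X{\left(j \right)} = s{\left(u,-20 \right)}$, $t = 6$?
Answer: $- \frac{216011}{3} \approx -72004.0$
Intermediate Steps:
$u = -13$ ($u = -8 - 5 = -13$)
$I = -329$ ($I = 3 - 332 = -329$)
$s{\left(G,h \right)} = - \frac{26}{3} + G$ ($s{\left(G,h \right)} = - \frac{8}{3} + \left(G - 6\right) = - \frac{8}{3} + \left(-6 + G\right) = - \frac{26}{3} + G$)
$X{\left(j \right)} = - \frac{65}{3}$ ($X{\left(j \right)} = - \frac{26}{3} - 13 = - \frac{65}{3}$)
$279 \left(71 + I\right) + X{\left(-373 \right)} = 279 \left(71 - 329\right) - \frac{65}{3} = 279 \left(-258\right) - \frac{65}{3} = -71982 - \frac{65}{3} = - \frac{216011}{3}$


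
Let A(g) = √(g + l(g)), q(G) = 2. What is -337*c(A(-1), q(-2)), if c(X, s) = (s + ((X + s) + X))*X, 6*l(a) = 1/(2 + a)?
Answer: 1685/3 - 674*I*√30/3 ≈ 561.67 - 1230.6*I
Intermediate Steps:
l(a) = 1/(6*(2 + a))
A(g) = √(g + 1/(6*(2 + g)))
c(X, s) = X*(2*X + 2*s) (c(X, s) = (s + (s + 2*X))*X = (2*X + 2*s)*X = X*(2*X + 2*s))
-337*c(A(-1), q(-2)) = -674*√6*√(1/(2 - 1) + 6*(-1))/6*(√6*√(1/(2 - 1) + 6*(-1))/6 + 2) = -674*√6*√(1/1 - 6)/6*(√6*√(1/1 - 6)/6 + 2) = -674*√6*√(1 - 6)/6*(√6*√(1 - 6)/6 + 2) = -674*√6*√(-5)/6*(√6*√(-5)/6 + 2) = -674*√6*(I*√5)/6*(√6*(I*√5)/6 + 2) = -674*I*√30/6*(I*√30/6 + 2) = -674*I*√30/6*(2 + I*√30/6) = -337*I*√30*(2 + I*√30/6)/3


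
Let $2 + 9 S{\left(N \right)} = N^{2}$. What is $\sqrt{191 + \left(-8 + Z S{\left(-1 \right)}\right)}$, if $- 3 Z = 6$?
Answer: $\frac{\sqrt{1649}}{3} \approx 13.536$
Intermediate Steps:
$Z = -2$ ($Z = \left(- \frac{1}{3}\right) 6 = -2$)
$S{\left(N \right)} = - \frac{2}{9} + \frac{N^{2}}{9}$
$\sqrt{191 + \left(-8 + Z S{\left(-1 \right)}\right)} = \sqrt{191 - \left(8 + 2 \left(- \frac{2}{9} + \frac{\left(-1\right)^{2}}{9}\right)\right)} = \sqrt{191 - \left(8 + 2 \left(- \frac{2}{9} + \frac{1}{9} \cdot 1\right)\right)} = \sqrt{191 - \left(8 + 2 \left(- \frac{2}{9} + \frac{1}{9}\right)\right)} = \sqrt{191 - \frac{70}{9}} = \sqrt{\frac{1649}{9}} = \frac{\sqrt{1649}}{3}$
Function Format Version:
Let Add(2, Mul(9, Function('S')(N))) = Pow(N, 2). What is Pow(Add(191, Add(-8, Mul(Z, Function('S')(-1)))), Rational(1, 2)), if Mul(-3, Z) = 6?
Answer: Mul(Rational(1, 3), Pow(1649, Rational(1, 2))) ≈ 13.536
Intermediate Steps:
Z = -2 (Z = Mul(Rational(-1, 3), 6) = -2)
Function('S')(N) = Add(Rational(-2, 9), Mul(Rational(1, 9), Pow(N, 2)))
Pow(Add(191, Add(-8, Mul(Z, Function('S')(-1)))), Rational(1, 2)) = Pow(Add(191, Add(-8, Mul(-2, Add(Rational(-2, 9), Mul(Rational(1, 9), Pow(-1, 2)))))), Rational(1, 2)) = Pow(Add(191, Add(-8, Mul(-2, Add(Rational(-2, 9), Mul(Rational(1, 9), 1))))), Rational(1, 2)) = Pow(Add(191, Add(-8, Mul(-2, Add(Rational(-2, 9), Rational(1, 9))))), Rational(1, 2)) = Pow(Add(191, Add(-8, Mul(-2, Rational(-1, 9)))), Rational(1, 2)) = Pow(Add(191, Add(-8, Rational(2, 9))), Rational(1, 2)) = Pow(Add(191, Rational(-70, 9)), Rational(1, 2)) = Pow(Rational(1649, 9), Rational(1, 2)) = Mul(Rational(1, 3), Pow(1649, Rational(1, 2)))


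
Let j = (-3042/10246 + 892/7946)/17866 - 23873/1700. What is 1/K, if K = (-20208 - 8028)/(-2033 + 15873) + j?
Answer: -26736544903254350/430007191648638529 ≈ -0.062177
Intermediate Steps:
j = -4340578076889361/309093004661900 (j = (-3042*1/10246 + 892*(1/7946))*(1/17866) - 23873*1/1700 = (-1521/5123 + 446/3973)*(1/17866) - 23873/1700 = -3758075/20353679*1/17866 - 23873/1700 = -3758075/363638829014 - 23873/1700 = -4340578076889361/309093004661900 ≈ -14.043)
K = -430007191648638529/26736544903254350 (K = (-20208 - 8028)/(-2033 + 15873) - 4340578076889361/309093004661900 = -28236/13840 - 4340578076889361/309093004661900 = -28236*1/13840 - 4340578076889361/309093004661900 = -7059/3460 - 4340578076889361/309093004661900 = -430007191648638529/26736544903254350 ≈ -16.083)
1/K = 1/(-430007191648638529/26736544903254350) = -26736544903254350/430007191648638529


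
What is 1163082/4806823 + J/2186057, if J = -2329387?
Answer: -8654387459827/10507989066911 ≈ -0.82360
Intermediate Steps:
1163082/4806823 + J/2186057 = 1163082/4806823 - 2329387/2186057 = -8654387459827/10507989066911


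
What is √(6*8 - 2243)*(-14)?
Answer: -14*I*√2195 ≈ -655.91*I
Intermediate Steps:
√(6*8 - 2243)*(-14) = √(48 - 2243)*(-14) = √(-2195)*(-14) = (I*√2195)*(-14) = -14*I*√2195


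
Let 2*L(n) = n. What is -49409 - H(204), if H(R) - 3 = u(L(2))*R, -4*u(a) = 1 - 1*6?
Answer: -49667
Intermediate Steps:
L(n) = n/2
u(a) = 5/4 (u(a) = -(1 - 1*6)/4 = -(1 - 6)/4 = -¼*(-5) = 5/4)
H(R) = 3 + 5*R/4
-49409 - H(204) = -49409 - (3 + (5/4)*204) = -49409 - (3 + 255) = -49409 - 1*258 = -49409 - 258 = -49667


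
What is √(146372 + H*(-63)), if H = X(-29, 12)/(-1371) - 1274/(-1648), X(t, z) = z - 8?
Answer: √5187293925801590/188284 ≈ 382.52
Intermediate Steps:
X(t, z) = -8 + z
H = 870031/1129704 (H = (-8 + 12)/(-1371) - 1274/(-1648) = 4*(-1/1371) - 1274*(-1/1648) = -4/1371 + 637/824 = 870031/1129704 ≈ 0.77014)
√(146372 + H*(-63)) = √(146372 + (870031/1129704)*(-63)) = √(146372 - 18270651/376568) = √(55100740645/376568) = √5187293925801590/188284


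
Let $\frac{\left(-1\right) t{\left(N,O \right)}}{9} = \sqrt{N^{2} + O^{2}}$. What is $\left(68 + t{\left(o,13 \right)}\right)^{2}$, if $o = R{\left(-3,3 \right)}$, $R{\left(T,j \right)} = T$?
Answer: $19042 - 1224 \sqrt{178} \approx 2711.8$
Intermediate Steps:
$o = -3$
$t{\left(N,O \right)} = - 9 \sqrt{N^{2} + O^{2}}$
$\left(68 + t{\left(o,13 \right)}\right)^{2} = \left(68 - 9 \sqrt{\left(-3\right)^{2} + 13^{2}}\right)^{2} = \left(68 - 9 \sqrt{9 + 169}\right)^{2} = \left(68 - 9 \sqrt{178}\right)^{2}$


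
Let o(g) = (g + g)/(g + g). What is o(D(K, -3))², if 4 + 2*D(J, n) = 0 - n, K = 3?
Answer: 1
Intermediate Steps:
D(J, n) = -2 - n/2 (D(J, n) = -2 + (0 - n)/2 = -2 + (-n)/2 = -2 - n/2)
o(g) = 1 (o(g) = (2*g)/((2*g)) = (2*g)*(1/(2*g)) = 1)
o(D(K, -3))² = 1² = 1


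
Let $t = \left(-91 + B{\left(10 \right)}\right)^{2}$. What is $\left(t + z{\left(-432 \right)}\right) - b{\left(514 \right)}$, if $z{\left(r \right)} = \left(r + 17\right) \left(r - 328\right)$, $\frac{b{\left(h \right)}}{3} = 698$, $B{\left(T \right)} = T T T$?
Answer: $1139587$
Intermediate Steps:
$B{\left(T \right)} = T^{3}$ ($B{\left(T \right)} = T^{2} T = T^{3}$)
$b{\left(h \right)} = 2094$ ($b{\left(h \right)} = 3 \cdot 698 = 2094$)
$t = 826281$ ($t = \left(-91 + 10^{3}\right)^{2} = \left(-91 + 1000\right)^{2} = 909^{2} = 826281$)
$z{\left(r \right)} = \left(-328 + r\right) \left(17 + r\right)$ ($z{\left(r \right)} = \left(17 + r\right) \left(-328 + r\right) = \left(-328 + r\right) \left(17 + r\right)$)
$\left(t + z{\left(-432 \right)}\right) - b{\left(514 \right)} = \left(826281 - \left(-128776 - 186624\right)\right) - 2094 = \left(826281 + \left(-5576 + 186624 + 134352\right)\right) - 2094 = \left(826281 + 315400\right) - 2094 = 1141681 - 2094 = 1139587$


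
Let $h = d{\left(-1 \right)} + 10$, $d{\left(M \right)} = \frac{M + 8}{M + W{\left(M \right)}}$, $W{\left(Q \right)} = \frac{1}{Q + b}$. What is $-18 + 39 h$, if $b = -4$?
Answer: $\frac{289}{2} \approx 144.5$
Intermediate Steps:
$W{\left(Q \right)} = \frac{1}{-4 + Q}$ ($W{\left(Q \right)} = \frac{1}{Q - 4} = \frac{1}{-4 + Q}$)
$d{\left(M \right)} = \frac{8 + M}{M + \frac{1}{-4 + M}}$ ($d{\left(M \right)} = \frac{M + 8}{M + \frac{1}{-4 + M}} = \frac{8 + M}{M + \frac{1}{-4 + M}}$)
$h = \frac{25}{6}$ ($h = \frac{\left(-4 - 1\right) \left(8 - 1\right)}{1 - \left(-4 - 1\right)} + 10 = \frac{1}{1 - -5} \left(-5\right) 7 + 10 = \frac{1}{1 + 5} \left(-5\right) 7 + 10 = \frac{1}{6} \left(-5\right) 7 + 10 = - \frac{35}{6} + 10 = \frac{25}{6} \approx 4.1667$)
$-18 + 39 h = -18 + 39 \cdot \frac{25}{6} = -18 + \frac{325}{2} = \frac{289}{2}$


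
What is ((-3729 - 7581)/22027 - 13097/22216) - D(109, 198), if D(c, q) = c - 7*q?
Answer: 624362538885/489351832 ≈ 1275.9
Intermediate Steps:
((-3729 - 7581)/22027 - 13097/22216) - D(109, 198) = ((-3729 - 7581)/22027 - 13097/22216) - (109 - 7*198) = (-11310*1/22027 - 13097*1/22216) - (109 - 1386) = (-11310/22027 - 13097/22216) - 1*(-1277) = -539750579/489351832 + 1277 = 624362538885/489351832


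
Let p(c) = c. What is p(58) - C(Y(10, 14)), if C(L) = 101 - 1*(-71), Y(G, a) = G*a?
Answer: -114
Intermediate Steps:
C(L) = 172 (C(L) = 101 + 71 = 172)
p(58) - C(Y(10, 14)) = 58 - 1*172 = 58 - 172 = -114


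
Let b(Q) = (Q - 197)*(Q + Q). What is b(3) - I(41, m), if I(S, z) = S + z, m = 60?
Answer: -1265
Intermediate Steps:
b(Q) = 2*Q*(-197 + Q) (b(Q) = (-197 + Q)*(2*Q) = 2*Q*(-197 + Q))
b(3) - I(41, m) = 2*3*(-197 + 3) - (41 + 60) = 2*3*(-194) - 1*101 = -1164 - 101 = -1265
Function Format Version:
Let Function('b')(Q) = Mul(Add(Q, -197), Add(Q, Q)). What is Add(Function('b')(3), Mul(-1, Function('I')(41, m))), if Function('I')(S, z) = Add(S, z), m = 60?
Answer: -1265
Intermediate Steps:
Function('b')(Q) = Mul(2, Q, Add(-197, Q)) (Function('b')(Q) = Mul(Add(-197, Q), Mul(2, Q)) = Mul(2, Q, Add(-197, Q)))
Add(Function('b')(3), Mul(-1, Function('I')(41, m))) = Add(Mul(2, 3, Add(-197, 3)), Mul(-1, Add(41, 60))) = Add(Mul(2, 3, -194), Mul(-1, 101)) = Add(-1164, -101) = -1265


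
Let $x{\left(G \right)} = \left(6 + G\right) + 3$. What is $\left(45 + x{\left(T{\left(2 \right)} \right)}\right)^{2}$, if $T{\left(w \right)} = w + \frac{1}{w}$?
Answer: $\frac{12769}{4} \approx 3192.3$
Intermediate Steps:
$x{\left(G \right)} = 9 + G$
$\left(45 + x{\left(T{\left(2 \right)} \right)}\right)^{2} = \left(45 + \left(9 + \left(2 + \frac{1}{2}\right)\right)\right)^{2} = \left(45 + \left(9 + \frac{5}{2}\right)\right)^{2} = \left(45 + \frac{23}{2}\right)^{2} = \left(\frac{113}{2}\right)^{2} = \frac{12769}{4}$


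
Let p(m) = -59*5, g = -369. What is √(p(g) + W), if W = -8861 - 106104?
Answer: 2*I*√28815 ≈ 339.5*I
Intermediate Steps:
p(m) = -295
W = -114965
√(p(g) + W) = √(-295 - 114965) = √(-115260) = 2*I*√28815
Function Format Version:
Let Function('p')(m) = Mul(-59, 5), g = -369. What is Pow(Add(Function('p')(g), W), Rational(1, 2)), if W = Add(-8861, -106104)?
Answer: Mul(2, I, Pow(28815, Rational(1, 2))) ≈ Mul(339.50, I)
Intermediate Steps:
Function('p')(m) = -295
W = -114965
Pow(Add(Function('p')(g), W), Rational(1, 2)) = Pow(Add(-295, -114965), Rational(1, 2)) = Pow(-115260, Rational(1, 2)) = Mul(2, I, Pow(28815, Rational(1, 2)))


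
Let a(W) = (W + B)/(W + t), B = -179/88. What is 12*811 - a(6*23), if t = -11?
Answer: 108752867/11176 ≈ 9730.9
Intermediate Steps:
B = -179/88 (B = -179*1/88 = -179/88 ≈ -2.0341)
a(W) = (-179/88 + W)/(-11 + W) (a(W) = (W - 179/88)/(W - 11) = (-179/88 + W)/(-11 + W))
12*811 - a(6*23) = 12*811 - (-179/88 + 6*23)/(-11 + 6*23) = 9732 - (-179/88 + 138)/(-11 + 138) = 9732 - 11965/(127*88) = 9732 - 1*11965/11176 = 9732 - 11965/11176 = 108752867/11176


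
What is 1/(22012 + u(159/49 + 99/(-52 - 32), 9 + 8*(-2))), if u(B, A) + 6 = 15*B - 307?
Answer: 196/4259079 ≈ 4.6019e-5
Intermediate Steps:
u(B, A) = -313 + 15*B (u(B, A) = -6 + (15*B - 307) = -6 + (-307 + 15*B) = -313 + 15*B)
1/(22012 + u(159/49 + 99/(-52 - 32), 9 + 8*(-2))) = 1/(22012 + (-313 + 15*(159/49 + 99/(-52 - 32)))) = 1/(22012 + (-313 + 15*(159*(1/49) + 99/(-84)))) = 1/(22012 + (-313 + 15*(159/49 + 99*(-1/84)))) = 1/(22012 + (-313 + 15*(159/49 - 33/28))) = 1/(22012 + (-313 + 15*(405/196))) = 1/(22012 + (-313 + 6075/196)) = 1/(22012 - 55273/196) = 1/(4259079/196) = 196/4259079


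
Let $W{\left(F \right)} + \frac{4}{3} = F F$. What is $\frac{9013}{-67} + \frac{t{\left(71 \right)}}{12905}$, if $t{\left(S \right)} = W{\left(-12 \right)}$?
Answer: $- \frac{348909619}{2593905} \approx -134.51$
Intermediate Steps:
$W{\left(F \right)} = - \frac{4}{3} + F^{2}$ ($W{\left(F \right)} = - \frac{4}{3} + F F = - \frac{4}{3} + F^{2}$)
$t{\left(S \right)} = \frac{428}{3}$ ($t{\left(S \right)} = - \frac{4}{3} + \left(-12\right)^{2} = - \frac{4}{3} + 144 = \frac{428}{3}$)
$\frac{9013}{-67} + \frac{t{\left(71 \right)}}{12905} = \frac{9013}{-67} + \frac{428}{3 \cdot 12905} = 9013 \left(- \frac{1}{67}\right) + \frac{428}{3} \cdot \frac{1}{12905} = - \frac{9013}{67} + \frac{428}{38715} = - \frac{348909619}{2593905}$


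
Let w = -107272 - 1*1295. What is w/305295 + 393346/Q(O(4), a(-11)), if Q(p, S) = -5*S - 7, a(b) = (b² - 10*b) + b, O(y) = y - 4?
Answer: -40068916913/112653855 ≈ -355.68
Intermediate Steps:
O(y) = -4 + y
a(b) = b² - 9*b
w = -108567 (w = -107272 - 1295 = -108567)
Q(p, S) = -7 - 5*S
w/305295 + 393346/Q(O(4), a(-11)) = -108567/305295 + 393346/(-7 - (-55)*(-9 - 11)) = -108567*1/305295 + 393346/(-7 - (-55)*(-20)) = -36189/101765 + 393346/(-7 - 5*220) = -36189/101765 + 393346/(-7 - 1100) = -36189/101765 + 393346/(-1107) = -36189/101765 + 393346*(-1/1107) = -36189/101765 - 393346/1107 = -40068916913/112653855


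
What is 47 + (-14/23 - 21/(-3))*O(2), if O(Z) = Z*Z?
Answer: 1669/23 ≈ 72.565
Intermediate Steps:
O(Z) = Z²
47 + (-14/23 - 21/(-3))*O(2) = 47 + (-14/23 - 21/(-3))*2² = 47 + (-14*1/23 - 21*(-⅓))*4 = 47 + (-14/23 + 7)*4 = 47 + (147/23)*4 = 47 + 588/23 = 1669/23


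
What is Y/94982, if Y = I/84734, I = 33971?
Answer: 33971/8048204788 ≈ 4.2209e-6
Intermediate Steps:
Y = 33971/84734 ≈ 0.40091
Y/94982 = (33971/84734)/94982 = (33971/84734)*(1/94982) = 33971/8048204788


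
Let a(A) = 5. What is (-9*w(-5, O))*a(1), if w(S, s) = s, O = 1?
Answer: -45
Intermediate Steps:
(-9*w(-5, O))*a(1) = -9*1*5 = -9*5 = -45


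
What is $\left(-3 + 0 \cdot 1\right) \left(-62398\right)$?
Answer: $187194$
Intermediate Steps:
$\left(-3 + 0 \cdot 1\right) \left(-62398\right) = \left(-3 + 0\right) \left(-62398\right) = \left(-3\right) \left(-62398\right) = 187194$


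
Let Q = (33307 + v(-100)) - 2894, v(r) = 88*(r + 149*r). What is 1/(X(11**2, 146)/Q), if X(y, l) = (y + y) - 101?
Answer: -1289587/141 ≈ -9146.0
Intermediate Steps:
v(r) = 13200*r (v(r) = 88*(150*r) = 13200*r)
X(y, l) = -101 + 2*y (X(y, l) = 2*y - 101 = -101 + 2*y)
Q = -1289587 (Q = (33307 + 13200*(-100)) - 2894 = (33307 - 1320000) - 2894 = -1286693 - 2894 = -1289587)
1/(X(11**2, 146)/Q) = 1/((-101 + 2*11**2)/(-1289587)) = 1/((-101 + 2*121)*(-1/1289587)) = 1/((-101 + 242)*(-1/1289587)) = 1/(141*(-1/1289587)) = 1/(-141/1289587) = -1289587/141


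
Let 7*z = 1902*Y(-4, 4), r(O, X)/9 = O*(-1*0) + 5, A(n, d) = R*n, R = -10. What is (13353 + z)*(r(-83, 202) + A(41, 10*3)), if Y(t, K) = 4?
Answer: -36893835/7 ≈ -5.2705e+6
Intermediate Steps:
A(n, d) = -10*n
r(O, X) = 45 (r(O, X) = 9*(O*(-1*0) + 5) = 9*(O*0 + 5) = 9*(0 + 5) = 9*5 = 45)
z = 7608/7 (z = (1902*4)/7 = (1/7)*7608 = 7608/7 ≈ 1086.9)
(13353 + z)*(r(-83, 202) + A(41, 10*3)) = (13353 + 7608/7)*(45 - 10*41) = 101079*(45 - 410)/7 = (101079/7)*(-365) = -36893835/7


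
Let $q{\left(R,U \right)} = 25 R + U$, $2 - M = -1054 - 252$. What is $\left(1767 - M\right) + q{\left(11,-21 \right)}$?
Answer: $713$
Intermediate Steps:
$M = 1308$ ($M = 2 - \left(-1054 - 252\right) = 2 - -1306 = 2 + 1306 = 1308$)
$q{\left(R,U \right)} = U + 25 R$
$\left(1767 - M\right) + q{\left(11,-21 \right)} = \left(1767 - 1308\right) + \left(-21 + 25 \cdot 11\right) = \left(1767 - 1308\right) + \left(-21 + 275\right) = 459 + 254 = 713$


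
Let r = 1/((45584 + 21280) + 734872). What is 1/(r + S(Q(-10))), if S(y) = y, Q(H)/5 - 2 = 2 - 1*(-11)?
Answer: 801736/60130201 ≈ 0.013333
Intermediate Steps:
Q(H) = 75 (Q(H) = 10 + 5*(2 - 1*(-11)) = 10 + 5*(2 + 11) = 10 + 5*13 = 10 + 65 = 75)
r = 1/801736 (r = 1/(66864 + 734872) = 1/801736 ≈ 1.2473e-6)
1/(r + S(Q(-10))) = 1/(1/801736 + 75) = 1/(60130201/801736) = 801736/60130201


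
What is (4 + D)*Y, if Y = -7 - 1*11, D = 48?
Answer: -936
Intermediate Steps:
Y = -18 (Y = -7 - 11 = -18)
(4 + D)*Y = (4 + 48)*(-18) = 52*(-18) = -936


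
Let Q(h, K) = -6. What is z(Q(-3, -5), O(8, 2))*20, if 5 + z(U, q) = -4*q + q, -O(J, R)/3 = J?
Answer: 1340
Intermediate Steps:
O(J, R) = -3*J
z(U, q) = -5 - 3*q (z(U, q) = -5 + (-4*q + q) = -5 - 3*q)
z(Q(-3, -5), O(8, 2))*20 = (-5 - (-9)*8)*20 = (-5 - 3*(-24))*20 = (-5 + 72)*20 = 67*20 = 1340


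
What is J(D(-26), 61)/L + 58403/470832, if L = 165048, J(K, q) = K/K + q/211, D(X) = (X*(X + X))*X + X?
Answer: 84750834037/683199361104 ≈ 0.12405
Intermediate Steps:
D(X) = X + 2*X**3 (D(X) = (X*(2*X))*X + X = (2*X**2)*X + X = 2*X**3 + X = X + 2*X**3)
J(K, q) = 1 + q/211 (J(K, q) = 1 + q*(1/211) = 1 + q/211)
J(D(-26), 61)/L + 58403/470832 = (1 + (1/211)*61)/165048 + 58403/470832 = (1 + 61/211)*(1/165048) + 58403*(1/470832) = (272/211)*(1/165048) + 58403/470832 = 34/4353141 + 58403/470832 = 84750834037/683199361104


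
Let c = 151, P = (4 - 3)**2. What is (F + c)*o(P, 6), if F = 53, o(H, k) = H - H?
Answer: 0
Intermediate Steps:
P = 1 (P = 1**2 = 1)
o(H, k) = 0
(F + c)*o(P, 6) = (53 + 151)*0 = 204*0 = 0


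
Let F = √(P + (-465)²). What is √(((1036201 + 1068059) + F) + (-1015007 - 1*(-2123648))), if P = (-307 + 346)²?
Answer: √(3212901 + 3*√24194) ≈ 1792.6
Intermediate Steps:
P = 1521 (P = 39² = 1521)
F = 3*√24194 (F = √(1521 + (-465)²) = √(1521 + 216225) = √217746 = 3*√24194 ≈ 466.63)
√(((1036201 + 1068059) + F) + (-1015007 - 1*(-2123648))) = √(((1036201 + 1068059) + 3*√24194) + (-1015007 - 1*(-2123648))) = √((2104260 + 3*√24194) + (-1015007 + 2123648)) = √((2104260 + 3*√24194) + 1108641) = √(3212901 + 3*√24194)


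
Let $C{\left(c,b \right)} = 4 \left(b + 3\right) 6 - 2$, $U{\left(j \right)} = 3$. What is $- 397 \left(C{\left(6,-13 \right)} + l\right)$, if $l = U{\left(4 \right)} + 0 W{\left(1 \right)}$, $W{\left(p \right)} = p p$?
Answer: $94883$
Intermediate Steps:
$W{\left(p \right)} = p^{2}$
$C{\left(c,b \right)} = 70 + 24 b$ ($C{\left(c,b \right)} = 4 \left(3 + b\right) 6 - 2 = 4 \left(18 + 6 b\right) - 2 = \left(72 + 24 b\right) - 2 = 70 + 24 b$)
$l = 3$ ($l = 3 + 0 \cdot 1^{2} = 3 + 0 \cdot 1 = 3 + 0 = 3$)
$- 397 \left(C{\left(6,-13 \right)} + l\right) = - 397 \left(\left(70 + 24 \left(-13\right)\right) + 3\right) = - 397 \left(\left(70 - 312\right) + 3\right) = - 397 \left(-242 + 3\right) = \left(-397\right) \left(-239\right) = 94883$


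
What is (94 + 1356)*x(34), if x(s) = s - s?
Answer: 0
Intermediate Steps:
x(s) = 0
(94 + 1356)*x(34) = (94 + 1356)*0 = 1450*0 = 0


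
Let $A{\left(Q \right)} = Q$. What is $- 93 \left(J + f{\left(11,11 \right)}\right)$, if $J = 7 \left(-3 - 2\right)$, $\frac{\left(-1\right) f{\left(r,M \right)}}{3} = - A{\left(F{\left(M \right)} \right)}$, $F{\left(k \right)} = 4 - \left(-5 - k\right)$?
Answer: $-2325$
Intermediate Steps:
$F{\left(k \right)} = 9 + k$ ($F{\left(k \right)} = 4 + \left(5 + k\right) = 9 + k$)
$f{\left(r,M \right)} = 27 + 3 M$ ($f{\left(r,M \right)} = - 3 \left(- (9 + M)\right) = - 3 \left(-9 - M\right) = 27 + 3 M$)
$J = -35$ ($J = 7 \left(-5\right) = -35$)
$- 93 \left(J + f{\left(11,11 \right)}\right) = - 93 \left(-35 + \left(27 + 3 \cdot 11\right)\right) = - 93 \left(-35 + \left(27 + 33\right)\right) = - 93 \left(-35 + 60\right) = \left(-93\right) 25 = -2325$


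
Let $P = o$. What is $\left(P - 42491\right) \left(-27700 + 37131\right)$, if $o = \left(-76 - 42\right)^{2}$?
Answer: $-269415377$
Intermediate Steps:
$o = 13924$ ($o = \left(-118\right)^{2} = 13924$)
$P = 13924$
$\left(P - 42491\right) \left(-27700 + 37131\right) = \left(13924 - 42491\right) \left(-27700 + 37131\right) = \left(-28567\right) 9431 = -269415377$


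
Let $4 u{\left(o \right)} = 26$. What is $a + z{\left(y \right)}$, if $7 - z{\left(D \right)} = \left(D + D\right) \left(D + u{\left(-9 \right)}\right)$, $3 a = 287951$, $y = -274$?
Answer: $- \frac{151798}{3} \approx -50599.0$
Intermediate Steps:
$u{\left(o \right)} = \frac{13}{2}$ ($u{\left(o \right)} = \frac{1}{4} \cdot 26 = \frac{13}{2}$)
$a = \frac{287951}{3}$ ($a = \frac{1}{3} \cdot 287951 = \frac{287951}{3} \approx 95984.0$)
$z{\left(D \right)} = 7 - 2 D \left(\frac{13}{2} + D\right)$ ($z{\left(D \right)} = 7 - \left(D + D\right) \left(D + \frac{13}{2}\right) = 7 - 2 D \left(\frac{13}{2} + D\right)$)
$a + z{\left(y \right)} = \frac{287951}{3} - \left(-3569 + 150152\right) = \frac{287951}{3} + \left(7 + 3562 - 150152\right) = \frac{287951}{3} - 146583 = - \frac{151798}{3}$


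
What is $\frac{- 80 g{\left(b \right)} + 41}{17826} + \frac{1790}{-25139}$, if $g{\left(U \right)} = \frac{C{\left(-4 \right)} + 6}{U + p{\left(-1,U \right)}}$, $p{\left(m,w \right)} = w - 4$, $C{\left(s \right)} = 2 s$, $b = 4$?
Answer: $- \frac{9957427}{149375938} \approx -0.06666$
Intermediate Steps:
$p{\left(m,w \right)} = -4 + w$
$g{\left(U \right)} = - \frac{2}{-4 + 2 U}$ ($g{\left(U \right)} = \frac{2 \left(-4\right) + 6}{U + \left(-4 + U\right)} = \frac{-8 + 6}{-4 + 2 U} = - \frac{2}{-4 + 2 U}$)
$\frac{- 80 g{\left(b \right)} + 41}{17826} + \frac{1790}{-25139} = \frac{- 80 \left(- \frac{1}{-2 + 4}\right) + 41}{17826} + \frac{1790}{-25139} = \left(- 80 \left(- \frac{1}{2}\right) + 41\right) \frac{1}{17826} + 1790 \left(- \frac{1}{25139}\right) = \left(- 80 \left(\left(-1\right) \frac{1}{2}\right) + 41\right) \frac{1}{17826} - \frac{1790}{25139} = \left(\left(-80\right) \left(- \frac{1}{2}\right) + 41\right) \frac{1}{17826} - \frac{1790}{25139} = \left(40 + 41\right) \frac{1}{17826} - \frac{1790}{25139} = 81 \cdot \frac{1}{17826} - \frac{1790}{25139} = \frac{27}{5942} - \frac{1790}{25139} = - \frac{9957427}{149375938}$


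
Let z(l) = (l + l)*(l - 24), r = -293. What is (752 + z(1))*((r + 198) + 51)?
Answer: -31064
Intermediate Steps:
z(l) = 2*l*(-24 + l) (z(l) = (2*l)*(-24 + l) = 2*l*(-24 + l))
(752 + z(1))*((r + 198) + 51) = (752 + 2*1*(-24 + 1))*((-293 + 198) + 51) = (752 + 2*1*(-23))*(-95 + 51) = (752 - 46)*(-44) = 706*(-44) = -31064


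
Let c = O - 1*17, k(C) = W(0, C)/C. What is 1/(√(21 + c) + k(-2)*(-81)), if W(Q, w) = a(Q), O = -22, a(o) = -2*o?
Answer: -I*√2/6 ≈ -0.2357*I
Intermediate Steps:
W(Q, w) = -2*Q
k(C) = 0 (k(C) = (-2*0)/C = 0/C = 0)
c = -39 (c = -22 - 1*17 = -22 - 17 = -39)
1/(√(21 + c) + k(-2)*(-81)) = 1/(√(21 - 39) + 0*(-81)) = 1/(√(-18) + 0) = 1/(3*I*√2 + 0) = 1/(3*I*√2) = -I*√2/6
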